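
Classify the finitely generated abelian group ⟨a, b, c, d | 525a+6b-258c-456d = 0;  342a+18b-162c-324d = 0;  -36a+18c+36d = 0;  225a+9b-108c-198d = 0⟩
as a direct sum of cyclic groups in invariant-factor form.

Answer: M ≅ ℤ/3 ⊕ ℤ/9 ⊕ ℤ/18 ⊕ ℤ/36

Derivation:
rank_ℚ(R)=4; free=4−4=0
SNF(R) diag = [3, 9, 18, 36] → torsion [3, 9, 18, 36]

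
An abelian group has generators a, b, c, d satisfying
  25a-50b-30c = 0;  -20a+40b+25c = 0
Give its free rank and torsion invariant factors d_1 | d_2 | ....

Answer: M ≅ ℤ^2 ⊕ ℤ/5 ⊕ ℤ/5

Derivation:
rank_ℚ(R)=2; free=4−2=2
SNF(R) diag = [5, 5] → torsion [5, 5]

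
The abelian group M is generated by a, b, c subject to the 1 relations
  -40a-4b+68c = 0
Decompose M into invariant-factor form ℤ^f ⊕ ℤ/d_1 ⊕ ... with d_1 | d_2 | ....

Answer: M ≅ ℤ^2 ⊕ ℤ/4

Derivation:
rank_ℚ(R)=1; free=3−1=2
SNF(R) diag = [4] → torsion [4]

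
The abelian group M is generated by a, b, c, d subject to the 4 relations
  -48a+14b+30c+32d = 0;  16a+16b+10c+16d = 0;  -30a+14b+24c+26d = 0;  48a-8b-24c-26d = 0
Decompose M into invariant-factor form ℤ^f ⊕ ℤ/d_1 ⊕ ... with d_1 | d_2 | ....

Answer: M ≅ ℤ/2 ⊕ ℤ/2 ⊕ ℤ/6 ⊕ ℤ/6

Derivation:
rank_ℚ(R)=4; free=4−4=0
SNF(R) diag = [2, 2, 6, 6] → torsion [2, 2, 6, 6]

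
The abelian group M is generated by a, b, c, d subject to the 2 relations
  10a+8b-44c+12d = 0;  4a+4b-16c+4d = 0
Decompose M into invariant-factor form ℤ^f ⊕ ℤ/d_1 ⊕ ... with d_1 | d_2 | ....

rank_ℚ(R)=2; free=4−2=2
SNF(R) diag = [2, 4] → torsion [2, 4]

Answer: M ≅ ℤ^2 ⊕ ℤ/2 ⊕ ℤ/4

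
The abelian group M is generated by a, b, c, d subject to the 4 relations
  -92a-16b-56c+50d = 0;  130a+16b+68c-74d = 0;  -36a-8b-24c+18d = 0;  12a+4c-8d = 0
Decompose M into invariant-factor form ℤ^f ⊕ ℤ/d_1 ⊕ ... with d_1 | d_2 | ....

rank_ℚ(R)=4; free=4−4=0
SNF(R) diag = [2, 2, 4, 8] → torsion [2, 2, 4, 8]

Answer: M ≅ ℤ/2 ⊕ ℤ/2 ⊕ ℤ/4 ⊕ ℤ/8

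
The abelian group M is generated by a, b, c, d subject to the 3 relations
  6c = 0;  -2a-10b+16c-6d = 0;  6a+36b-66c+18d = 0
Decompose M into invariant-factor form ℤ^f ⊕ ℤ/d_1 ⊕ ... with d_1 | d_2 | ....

rank_ℚ(R)=3; free=4−3=1
SNF(R) diag = [2, 6, 6] → torsion [2, 6, 6]

Answer: M ≅ ℤ^1 ⊕ ℤ/2 ⊕ ℤ/6 ⊕ ℤ/6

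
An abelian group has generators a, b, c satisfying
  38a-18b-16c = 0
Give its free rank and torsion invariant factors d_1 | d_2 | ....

Answer: M ≅ ℤ^2 ⊕ ℤ/2

Derivation:
rank_ℚ(R)=1; free=3−1=2
SNF(R) diag = [2] → torsion [2]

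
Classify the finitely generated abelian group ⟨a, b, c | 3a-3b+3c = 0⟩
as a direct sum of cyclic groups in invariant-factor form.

Answer: M ≅ ℤ^2 ⊕ ℤ/3

Derivation:
rank_ℚ(R)=1; free=3−1=2
SNF(R) diag = [3] → torsion [3]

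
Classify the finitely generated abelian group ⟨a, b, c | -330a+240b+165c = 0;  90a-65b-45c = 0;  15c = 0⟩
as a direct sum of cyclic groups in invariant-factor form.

Answer: M ≅ ℤ/5 ⊕ ℤ/15 ⊕ ℤ/30

Derivation:
rank_ℚ(R)=3; free=3−3=0
SNF(R) diag = [5, 15, 30] → torsion [5, 15, 30]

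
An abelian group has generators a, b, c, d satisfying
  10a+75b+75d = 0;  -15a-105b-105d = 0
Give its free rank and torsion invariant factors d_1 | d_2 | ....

Answer: M ≅ ℤ^2 ⊕ ℤ/5 ⊕ ℤ/15

Derivation:
rank_ℚ(R)=2; free=4−2=2
SNF(R) diag = [5, 15] → torsion [5, 15]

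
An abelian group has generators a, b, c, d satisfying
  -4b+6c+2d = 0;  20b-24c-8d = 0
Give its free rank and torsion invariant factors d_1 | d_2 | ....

rank_ℚ(R)=2; free=4−2=2
SNF(R) diag = [2, 4] → torsion [2, 4]

Answer: M ≅ ℤ^2 ⊕ ℤ/2 ⊕ ℤ/4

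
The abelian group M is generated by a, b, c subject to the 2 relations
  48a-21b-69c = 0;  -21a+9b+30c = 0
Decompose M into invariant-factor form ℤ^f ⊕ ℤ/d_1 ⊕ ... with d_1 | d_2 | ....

rank_ℚ(R)=2; free=3−2=1
SNF(R) diag = [3, 3] → torsion [3, 3]

Answer: M ≅ ℤ^1 ⊕ ℤ/3 ⊕ ℤ/3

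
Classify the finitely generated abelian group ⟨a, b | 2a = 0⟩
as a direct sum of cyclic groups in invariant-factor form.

Answer: M ≅ ℤ^1 ⊕ ℤ/2

Derivation:
rank_ℚ(R)=1; free=2−1=1
SNF(R) diag = [2] → torsion [2]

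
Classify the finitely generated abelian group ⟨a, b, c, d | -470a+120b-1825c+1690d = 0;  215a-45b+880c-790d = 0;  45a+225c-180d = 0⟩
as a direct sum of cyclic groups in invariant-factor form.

Answer: M ≅ ℤ^1 ⊕ ℤ/5 ⊕ ℤ/15 ⊕ ℤ/45

Derivation:
rank_ℚ(R)=3; free=4−3=1
SNF(R) diag = [5, 15, 45] → torsion [5, 15, 45]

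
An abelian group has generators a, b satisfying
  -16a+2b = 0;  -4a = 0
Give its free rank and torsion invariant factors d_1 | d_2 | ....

Answer: M ≅ ℤ/2 ⊕ ℤ/4

Derivation:
rank_ℚ(R)=2; free=2−2=0
SNF(R) diag = [2, 4] → torsion [2, 4]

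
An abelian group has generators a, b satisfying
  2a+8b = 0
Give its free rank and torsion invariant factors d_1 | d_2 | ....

Answer: M ≅ ℤ^1 ⊕ ℤ/2

Derivation:
rank_ℚ(R)=1; free=2−1=1
SNF(R) diag = [2] → torsion [2]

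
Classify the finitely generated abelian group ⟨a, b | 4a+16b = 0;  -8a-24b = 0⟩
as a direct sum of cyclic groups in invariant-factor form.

Answer: M ≅ ℤ/4 ⊕ ℤ/8

Derivation:
rank_ℚ(R)=2; free=2−2=0
SNF(R) diag = [4, 8] → torsion [4, 8]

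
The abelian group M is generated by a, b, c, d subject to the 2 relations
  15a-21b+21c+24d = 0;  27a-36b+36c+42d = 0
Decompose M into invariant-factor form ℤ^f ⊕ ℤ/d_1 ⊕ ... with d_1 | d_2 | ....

rank_ℚ(R)=2; free=4−2=2
SNF(R) diag = [3, 3] → torsion [3, 3]

Answer: M ≅ ℤ^2 ⊕ ℤ/3 ⊕ ℤ/3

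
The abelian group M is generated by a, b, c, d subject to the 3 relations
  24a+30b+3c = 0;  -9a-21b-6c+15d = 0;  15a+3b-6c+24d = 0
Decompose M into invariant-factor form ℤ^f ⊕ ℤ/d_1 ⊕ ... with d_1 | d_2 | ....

Answer: M ≅ ℤ^1 ⊕ ℤ/3 ⊕ ℤ/3 ⊕ ℤ/3

Derivation:
rank_ℚ(R)=3; free=4−3=1
SNF(R) diag = [3, 3, 3] → torsion [3, 3, 3]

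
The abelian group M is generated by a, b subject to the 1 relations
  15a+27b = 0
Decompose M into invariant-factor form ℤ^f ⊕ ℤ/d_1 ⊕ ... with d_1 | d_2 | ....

Answer: M ≅ ℤ^1 ⊕ ℤ/3

Derivation:
rank_ℚ(R)=1; free=2−1=1
SNF(R) diag = [3] → torsion [3]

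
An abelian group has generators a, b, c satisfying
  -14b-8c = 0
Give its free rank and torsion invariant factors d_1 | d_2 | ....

rank_ℚ(R)=1; free=3−1=2
SNF(R) diag = [2] → torsion [2]

Answer: M ≅ ℤ^2 ⊕ ℤ/2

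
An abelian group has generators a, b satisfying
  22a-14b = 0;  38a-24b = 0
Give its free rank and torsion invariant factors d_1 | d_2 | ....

Answer: M ≅ ℤ/2 ⊕ ℤ/2

Derivation:
rank_ℚ(R)=2; free=2−2=0
SNF(R) diag = [2, 2] → torsion [2, 2]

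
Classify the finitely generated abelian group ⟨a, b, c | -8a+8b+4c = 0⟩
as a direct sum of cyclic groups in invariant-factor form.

Answer: M ≅ ℤ^2 ⊕ ℤ/4

Derivation:
rank_ℚ(R)=1; free=3−1=2
SNF(R) diag = [4] → torsion [4]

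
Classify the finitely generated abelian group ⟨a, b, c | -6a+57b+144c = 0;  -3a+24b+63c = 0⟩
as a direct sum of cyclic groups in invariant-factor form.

Answer: M ≅ ℤ^1 ⊕ ℤ/3 ⊕ ℤ/9

Derivation:
rank_ℚ(R)=2; free=3−2=1
SNF(R) diag = [3, 9] → torsion [3, 9]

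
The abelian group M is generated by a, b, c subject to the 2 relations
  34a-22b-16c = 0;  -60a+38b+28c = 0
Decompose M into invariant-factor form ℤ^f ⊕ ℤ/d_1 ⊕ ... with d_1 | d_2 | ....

rank_ℚ(R)=2; free=3−2=1
SNF(R) diag = [2, 2] → torsion [2, 2]

Answer: M ≅ ℤ^1 ⊕ ℤ/2 ⊕ ℤ/2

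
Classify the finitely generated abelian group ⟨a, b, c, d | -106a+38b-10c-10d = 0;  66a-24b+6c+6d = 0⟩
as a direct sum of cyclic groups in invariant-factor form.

Answer: M ≅ ℤ^2 ⊕ ℤ/2 ⊕ ℤ/6

Derivation:
rank_ℚ(R)=2; free=4−2=2
SNF(R) diag = [2, 6] → torsion [2, 6]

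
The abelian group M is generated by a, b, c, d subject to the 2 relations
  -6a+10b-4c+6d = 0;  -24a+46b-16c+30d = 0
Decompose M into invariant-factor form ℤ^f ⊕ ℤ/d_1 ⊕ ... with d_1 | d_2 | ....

Answer: M ≅ ℤ^2 ⊕ ℤ/2 ⊕ ℤ/6

Derivation:
rank_ℚ(R)=2; free=4−2=2
SNF(R) diag = [2, 6] → torsion [2, 6]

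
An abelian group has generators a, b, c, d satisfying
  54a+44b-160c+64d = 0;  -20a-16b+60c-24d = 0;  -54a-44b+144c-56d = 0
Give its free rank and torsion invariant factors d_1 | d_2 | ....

Answer: M ≅ ℤ^1 ⊕ ℤ/2 ⊕ ℤ/4 ⊕ ℤ/8

Derivation:
rank_ℚ(R)=3; free=4−3=1
SNF(R) diag = [2, 4, 8] → torsion [2, 4, 8]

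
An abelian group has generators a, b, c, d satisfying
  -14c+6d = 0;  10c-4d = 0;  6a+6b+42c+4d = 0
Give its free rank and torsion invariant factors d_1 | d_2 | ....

rank_ℚ(R)=3; free=4−3=1
SNF(R) diag = [2, 2, 6] → torsion [2, 2, 6]

Answer: M ≅ ℤ^1 ⊕ ℤ/2 ⊕ ℤ/2 ⊕ ℤ/6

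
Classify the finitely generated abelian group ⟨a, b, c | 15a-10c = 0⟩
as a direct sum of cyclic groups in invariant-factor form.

Answer: M ≅ ℤ^2 ⊕ ℤ/5

Derivation:
rank_ℚ(R)=1; free=3−1=2
SNF(R) diag = [5] → torsion [5]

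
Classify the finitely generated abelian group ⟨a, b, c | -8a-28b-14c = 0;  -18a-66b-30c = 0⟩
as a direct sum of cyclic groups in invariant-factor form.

Answer: M ≅ ℤ^1 ⊕ ℤ/2 ⊕ ℤ/6

Derivation:
rank_ℚ(R)=2; free=3−2=1
SNF(R) diag = [2, 6] → torsion [2, 6]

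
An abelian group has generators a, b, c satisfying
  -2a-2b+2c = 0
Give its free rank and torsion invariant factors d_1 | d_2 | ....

Answer: M ≅ ℤ^2 ⊕ ℤ/2

Derivation:
rank_ℚ(R)=1; free=3−1=2
SNF(R) diag = [2] → torsion [2]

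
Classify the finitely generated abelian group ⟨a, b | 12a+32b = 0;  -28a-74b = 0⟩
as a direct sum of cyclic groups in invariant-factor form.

rank_ℚ(R)=2; free=2−2=0
SNF(R) diag = [2, 4] → torsion [2, 4]

Answer: M ≅ ℤ/2 ⊕ ℤ/4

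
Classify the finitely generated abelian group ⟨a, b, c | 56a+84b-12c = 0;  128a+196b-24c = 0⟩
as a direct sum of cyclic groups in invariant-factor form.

Answer: M ≅ ℤ^1 ⊕ ℤ/4 ⊕ ℤ/4

Derivation:
rank_ℚ(R)=2; free=3−2=1
SNF(R) diag = [4, 4] → torsion [4, 4]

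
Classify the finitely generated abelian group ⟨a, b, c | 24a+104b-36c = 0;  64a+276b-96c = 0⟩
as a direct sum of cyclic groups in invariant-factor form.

rank_ℚ(R)=2; free=3−2=1
SNF(R) diag = [4, 4] → torsion [4, 4]

Answer: M ≅ ℤ^1 ⊕ ℤ/4 ⊕ ℤ/4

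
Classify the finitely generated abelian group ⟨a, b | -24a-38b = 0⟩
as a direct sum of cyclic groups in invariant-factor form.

rank_ℚ(R)=1; free=2−1=1
SNF(R) diag = [2] → torsion [2]

Answer: M ≅ ℤ^1 ⊕ ℤ/2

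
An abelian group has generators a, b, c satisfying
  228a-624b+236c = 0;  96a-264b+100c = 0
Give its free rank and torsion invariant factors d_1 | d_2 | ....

Answer: M ≅ ℤ^1 ⊕ ℤ/4 ⊕ ℤ/12

Derivation:
rank_ℚ(R)=2; free=3−2=1
SNF(R) diag = [4, 12] → torsion [4, 12]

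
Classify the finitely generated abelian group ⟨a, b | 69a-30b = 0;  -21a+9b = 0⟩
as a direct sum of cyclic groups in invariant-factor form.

rank_ℚ(R)=2; free=2−2=0
SNF(R) diag = [3, 3] → torsion [3, 3]

Answer: M ≅ ℤ/3 ⊕ ℤ/3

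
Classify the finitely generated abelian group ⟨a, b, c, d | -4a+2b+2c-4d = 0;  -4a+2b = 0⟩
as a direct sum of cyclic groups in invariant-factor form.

Answer: M ≅ ℤ^2 ⊕ ℤ/2 ⊕ ℤ/2

Derivation:
rank_ℚ(R)=2; free=4−2=2
SNF(R) diag = [2, 2] → torsion [2, 2]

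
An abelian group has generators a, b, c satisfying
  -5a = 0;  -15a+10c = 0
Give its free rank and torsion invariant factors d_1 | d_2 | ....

Answer: M ≅ ℤ^1 ⊕ ℤ/5 ⊕ ℤ/10

Derivation:
rank_ℚ(R)=2; free=3−2=1
SNF(R) diag = [5, 10] → torsion [5, 10]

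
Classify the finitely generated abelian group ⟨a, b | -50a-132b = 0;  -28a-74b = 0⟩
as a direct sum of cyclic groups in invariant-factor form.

rank_ℚ(R)=2; free=2−2=0
SNF(R) diag = [2, 2] → torsion [2, 2]

Answer: M ≅ ℤ/2 ⊕ ℤ/2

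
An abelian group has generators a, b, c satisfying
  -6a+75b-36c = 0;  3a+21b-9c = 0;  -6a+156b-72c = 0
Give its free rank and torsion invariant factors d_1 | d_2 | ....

rank_ℚ(R)=3; free=3−3=0
SNF(R) diag = [3, 9, 18] → torsion [3, 9, 18]

Answer: M ≅ ℤ/3 ⊕ ℤ/9 ⊕ ℤ/18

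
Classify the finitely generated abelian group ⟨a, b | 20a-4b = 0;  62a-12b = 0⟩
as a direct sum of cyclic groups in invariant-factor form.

rank_ℚ(R)=2; free=2−2=0
SNF(R) diag = [2, 4] → torsion [2, 4]

Answer: M ≅ ℤ/2 ⊕ ℤ/4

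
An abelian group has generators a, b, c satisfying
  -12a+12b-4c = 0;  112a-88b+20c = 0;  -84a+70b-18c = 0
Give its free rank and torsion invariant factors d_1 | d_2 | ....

rank_ℚ(R)=3; free=3−3=0
SNF(R) diag = [2, 4, 4] → torsion [2, 4, 4]

Answer: M ≅ ℤ/2 ⊕ ℤ/4 ⊕ ℤ/4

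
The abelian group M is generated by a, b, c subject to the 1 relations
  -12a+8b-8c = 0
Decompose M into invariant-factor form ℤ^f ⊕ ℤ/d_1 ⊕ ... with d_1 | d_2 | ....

Answer: M ≅ ℤ^2 ⊕ ℤ/4

Derivation:
rank_ℚ(R)=1; free=3−1=2
SNF(R) diag = [4] → torsion [4]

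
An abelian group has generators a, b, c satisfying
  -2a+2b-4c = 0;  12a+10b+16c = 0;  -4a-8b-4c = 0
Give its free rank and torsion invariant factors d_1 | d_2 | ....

Answer: M ≅ ℤ/2 ⊕ ℤ/2 ⊕ ℤ/4

Derivation:
rank_ℚ(R)=3; free=3−3=0
SNF(R) diag = [2, 2, 4] → torsion [2, 2, 4]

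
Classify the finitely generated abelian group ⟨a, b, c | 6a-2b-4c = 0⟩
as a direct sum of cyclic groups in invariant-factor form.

rank_ℚ(R)=1; free=3−1=2
SNF(R) diag = [2] → torsion [2]

Answer: M ≅ ℤ^2 ⊕ ℤ/2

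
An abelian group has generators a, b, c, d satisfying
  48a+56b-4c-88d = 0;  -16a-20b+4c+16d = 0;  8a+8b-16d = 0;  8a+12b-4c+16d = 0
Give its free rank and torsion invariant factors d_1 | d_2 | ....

rank_ℚ(R)=4; free=4−4=0
SNF(R) diag = [4, 4, 8, 16] → torsion [4, 4, 8, 16]

Answer: M ≅ ℤ/4 ⊕ ℤ/4 ⊕ ℤ/8 ⊕ ℤ/16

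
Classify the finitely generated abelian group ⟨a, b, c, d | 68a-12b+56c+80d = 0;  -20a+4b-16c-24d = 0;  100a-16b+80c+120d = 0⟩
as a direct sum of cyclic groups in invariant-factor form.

rank_ℚ(R)=3; free=4−3=1
SNF(R) diag = [4, 4, 8] → torsion [4, 4, 8]

Answer: M ≅ ℤ^1 ⊕ ℤ/4 ⊕ ℤ/4 ⊕ ℤ/8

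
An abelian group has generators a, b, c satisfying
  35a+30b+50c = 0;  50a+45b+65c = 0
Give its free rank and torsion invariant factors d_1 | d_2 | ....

Answer: M ≅ ℤ^1 ⊕ ℤ/5 ⊕ ℤ/15

Derivation:
rank_ℚ(R)=2; free=3−2=1
SNF(R) diag = [5, 15] → torsion [5, 15]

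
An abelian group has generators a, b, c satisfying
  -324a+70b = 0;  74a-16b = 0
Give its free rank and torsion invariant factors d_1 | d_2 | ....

Answer: M ≅ ℤ^1 ⊕ ℤ/2 ⊕ ℤ/2

Derivation:
rank_ℚ(R)=2; free=3−2=1
SNF(R) diag = [2, 2] → torsion [2, 2]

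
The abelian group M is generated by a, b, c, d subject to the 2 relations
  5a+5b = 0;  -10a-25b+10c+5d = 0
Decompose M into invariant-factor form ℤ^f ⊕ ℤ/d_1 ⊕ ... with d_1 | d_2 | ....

Answer: M ≅ ℤ^2 ⊕ ℤ/5 ⊕ ℤ/5

Derivation:
rank_ℚ(R)=2; free=4−2=2
SNF(R) diag = [5, 5] → torsion [5, 5]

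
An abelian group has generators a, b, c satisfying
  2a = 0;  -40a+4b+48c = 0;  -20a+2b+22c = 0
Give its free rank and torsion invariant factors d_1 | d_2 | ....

rank_ℚ(R)=3; free=3−3=0
SNF(R) diag = [2, 2, 4] → torsion [2, 2, 4]

Answer: M ≅ ℤ/2 ⊕ ℤ/2 ⊕ ℤ/4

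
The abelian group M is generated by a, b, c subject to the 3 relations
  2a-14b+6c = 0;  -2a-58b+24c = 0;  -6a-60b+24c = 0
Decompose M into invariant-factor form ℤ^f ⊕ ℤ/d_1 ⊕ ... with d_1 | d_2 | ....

rank_ℚ(R)=3; free=3−3=0
SNF(R) diag = [2, 6, 6] → torsion [2, 6, 6]

Answer: M ≅ ℤ/2 ⊕ ℤ/6 ⊕ ℤ/6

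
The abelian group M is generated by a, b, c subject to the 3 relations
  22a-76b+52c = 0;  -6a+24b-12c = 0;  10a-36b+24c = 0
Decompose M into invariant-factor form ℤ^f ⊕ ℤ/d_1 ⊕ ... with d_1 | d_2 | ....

Answer: M ≅ ℤ/2 ⊕ ℤ/4 ⊕ ℤ/12

Derivation:
rank_ℚ(R)=3; free=3−3=0
SNF(R) diag = [2, 4, 12] → torsion [2, 4, 12]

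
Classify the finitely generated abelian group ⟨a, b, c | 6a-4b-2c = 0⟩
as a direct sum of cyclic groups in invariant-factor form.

Answer: M ≅ ℤ^2 ⊕ ℤ/2

Derivation:
rank_ℚ(R)=1; free=3−1=2
SNF(R) diag = [2] → torsion [2]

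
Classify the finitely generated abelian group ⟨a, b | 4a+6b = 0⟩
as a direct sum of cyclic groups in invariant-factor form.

rank_ℚ(R)=1; free=2−1=1
SNF(R) diag = [2] → torsion [2]

Answer: M ≅ ℤ^1 ⊕ ℤ/2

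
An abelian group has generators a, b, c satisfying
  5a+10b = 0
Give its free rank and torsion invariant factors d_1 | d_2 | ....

Answer: M ≅ ℤ^2 ⊕ ℤ/5

Derivation:
rank_ℚ(R)=1; free=3−1=2
SNF(R) diag = [5] → torsion [5]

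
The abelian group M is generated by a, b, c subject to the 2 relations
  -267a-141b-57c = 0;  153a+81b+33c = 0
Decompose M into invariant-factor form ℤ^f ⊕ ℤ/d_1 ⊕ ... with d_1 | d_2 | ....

Answer: M ≅ ℤ^1 ⊕ ℤ/3 ⊕ ℤ/6

Derivation:
rank_ℚ(R)=2; free=3−2=1
SNF(R) diag = [3, 6] → torsion [3, 6]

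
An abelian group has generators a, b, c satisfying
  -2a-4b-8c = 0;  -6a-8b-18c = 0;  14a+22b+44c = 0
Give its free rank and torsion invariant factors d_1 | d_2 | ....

Answer: M ≅ ℤ/2 ⊕ ℤ/2 ⊕ ℤ/6

Derivation:
rank_ℚ(R)=3; free=3−3=0
SNF(R) diag = [2, 2, 6] → torsion [2, 2, 6]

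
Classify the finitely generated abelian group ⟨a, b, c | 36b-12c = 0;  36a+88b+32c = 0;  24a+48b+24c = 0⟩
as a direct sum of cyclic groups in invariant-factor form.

Answer: M ≅ ℤ/4 ⊕ ℤ/12 ⊕ ℤ/24

Derivation:
rank_ℚ(R)=3; free=3−3=0
SNF(R) diag = [4, 12, 24] → torsion [4, 12, 24]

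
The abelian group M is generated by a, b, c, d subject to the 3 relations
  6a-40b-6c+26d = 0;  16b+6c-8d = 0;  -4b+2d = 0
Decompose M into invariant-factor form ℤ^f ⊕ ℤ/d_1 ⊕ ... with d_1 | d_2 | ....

rank_ℚ(R)=3; free=4−3=1
SNF(R) diag = [2, 6, 6] → torsion [2, 6, 6]

Answer: M ≅ ℤ^1 ⊕ ℤ/2 ⊕ ℤ/6 ⊕ ℤ/6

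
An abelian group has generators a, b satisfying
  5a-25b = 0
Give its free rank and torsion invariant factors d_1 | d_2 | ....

Answer: M ≅ ℤ^1 ⊕ ℤ/5

Derivation:
rank_ℚ(R)=1; free=2−1=1
SNF(R) diag = [5] → torsion [5]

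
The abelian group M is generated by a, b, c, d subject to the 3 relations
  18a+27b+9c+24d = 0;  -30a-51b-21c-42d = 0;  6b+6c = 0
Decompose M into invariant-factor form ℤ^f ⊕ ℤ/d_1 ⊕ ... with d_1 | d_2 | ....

Answer: M ≅ ℤ^1 ⊕ ℤ/3 ⊕ ℤ/6 ⊕ ℤ/12

Derivation:
rank_ℚ(R)=3; free=4−3=1
SNF(R) diag = [3, 6, 12] → torsion [3, 6, 12]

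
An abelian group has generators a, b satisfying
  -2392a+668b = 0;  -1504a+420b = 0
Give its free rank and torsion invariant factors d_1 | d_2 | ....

rank_ℚ(R)=2; free=2−2=0
SNF(R) diag = [4, 8] → torsion [4, 8]

Answer: M ≅ ℤ/4 ⊕ ℤ/8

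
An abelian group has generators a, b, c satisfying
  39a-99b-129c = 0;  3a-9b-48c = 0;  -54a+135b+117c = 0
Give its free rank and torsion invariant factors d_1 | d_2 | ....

rank_ℚ(R)=3; free=3−3=0
SNF(R) diag = [3, 9, 9] → torsion [3, 9, 9]

Answer: M ≅ ℤ/3 ⊕ ℤ/9 ⊕ ℤ/9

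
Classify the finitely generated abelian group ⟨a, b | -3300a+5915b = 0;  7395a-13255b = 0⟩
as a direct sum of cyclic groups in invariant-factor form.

Answer: M ≅ ℤ/5 ⊕ ℤ/15

Derivation:
rank_ℚ(R)=2; free=2−2=0
SNF(R) diag = [5, 15] → torsion [5, 15]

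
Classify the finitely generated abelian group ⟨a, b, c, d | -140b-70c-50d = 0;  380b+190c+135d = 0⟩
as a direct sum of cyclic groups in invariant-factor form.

Answer: M ≅ ℤ^2 ⊕ ℤ/5 ⊕ ℤ/10

Derivation:
rank_ℚ(R)=2; free=4−2=2
SNF(R) diag = [5, 10] → torsion [5, 10]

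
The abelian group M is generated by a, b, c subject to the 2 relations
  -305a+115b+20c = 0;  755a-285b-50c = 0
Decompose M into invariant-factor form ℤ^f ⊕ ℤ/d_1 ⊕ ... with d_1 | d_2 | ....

rank_ℚ(R)=2; free=3−2=1
SNF(R) diag = [5, 10] → torsion [5, 10]

Answer: M ≅ ℤ^1 ⊕ ℤ/5 ⊕ ℤ/10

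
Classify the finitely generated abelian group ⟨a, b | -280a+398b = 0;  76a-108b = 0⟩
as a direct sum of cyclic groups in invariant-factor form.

Answer: M ≅ ℤ/2 ⊕ ℤ/4

Derivation:
rank_ℚ(R)=2; free=2−2=0
SNF(R) diag = [2, 4] → torsion [2, 4]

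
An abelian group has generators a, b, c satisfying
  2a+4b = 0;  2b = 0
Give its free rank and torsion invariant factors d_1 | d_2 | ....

rank_ℚ(R)=2; free=3−2=1
SNF(R) diag = [2, 2] → torsion [2, 2]

Answer: M ≅ ℤ^1 ⊕ ℤ/2 ⊕ ℤ/2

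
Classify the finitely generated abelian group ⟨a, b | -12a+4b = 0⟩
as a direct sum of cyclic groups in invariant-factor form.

Answer: M ≅ ℤ^1 ⊕ ℤ/4

Derivation:
rank_ℚ(R)=1; free=2−1=1
SNF(R) diag = [4] → torsion [4]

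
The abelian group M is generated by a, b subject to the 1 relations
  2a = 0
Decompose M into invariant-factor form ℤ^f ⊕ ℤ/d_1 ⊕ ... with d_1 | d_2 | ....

rank_ℚ(R)=1; free=2−1=1
SNF(R) diag = [2] → torsion [2]

Answer: M ≅ ℤ^1 ⊕ ℤ/2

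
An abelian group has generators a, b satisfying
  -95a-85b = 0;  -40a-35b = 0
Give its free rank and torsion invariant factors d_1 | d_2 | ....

rank_ℚ(R)=2; free=2−2=0
SNF(R) diag = [5, 15] → torsion [5, 15]

Answer: M ≅ ℤ/5 ⊕ ℤ/15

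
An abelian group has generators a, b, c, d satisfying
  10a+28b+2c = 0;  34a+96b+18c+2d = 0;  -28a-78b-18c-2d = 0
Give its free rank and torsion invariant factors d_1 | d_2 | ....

rank_ℚ(R)=3; free=4−3=1
SNF(R) diag = [2, 2, 6] → torsion [2, 2, 6]

Answer: M ≅ ℤ^1 ⊕ ℤ/2 ⊕ ℤ/2 ⊕ ℤ/6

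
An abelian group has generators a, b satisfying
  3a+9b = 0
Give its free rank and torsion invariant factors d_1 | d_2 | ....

Answer: M ≅ ℤ^1 ⊕ ℤ/3

Derivation:
rank_ℚ(R)=1; free=2−1=1
SNF(R) diag = [3] → torsion [3]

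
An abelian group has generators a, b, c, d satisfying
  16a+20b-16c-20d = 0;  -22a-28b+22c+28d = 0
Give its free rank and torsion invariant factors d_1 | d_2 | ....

rank_ℚ(R)=2; free=4−2=2
SNF(R) diag = [2, 4] → torsion [2, 4]

Answer: M ≅ ℤ^2 ⊕ ℤ/2 ⊕ ℤ/4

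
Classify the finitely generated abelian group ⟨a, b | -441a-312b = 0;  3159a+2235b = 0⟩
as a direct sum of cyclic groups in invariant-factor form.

Answer: M ≅ ℤ/3 ⊕ ℤ/9

Derivation:
rank_ℚ(R)=2; free=2−2=0
SNF(R) diag = [3, 9] → torsion [3, 9]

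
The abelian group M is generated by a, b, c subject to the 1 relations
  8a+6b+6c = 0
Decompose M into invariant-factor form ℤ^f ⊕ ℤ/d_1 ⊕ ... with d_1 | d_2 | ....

rank_ℚ(R)=1; free=3−1=2
SNF(R) diag = [2] → torsion [2]

Answer: M ≅ ℤ^2 ⊕ ℤ/2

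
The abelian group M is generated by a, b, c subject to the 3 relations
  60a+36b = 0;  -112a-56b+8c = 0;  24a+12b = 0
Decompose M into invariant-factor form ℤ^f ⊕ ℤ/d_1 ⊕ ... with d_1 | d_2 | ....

rank_ℚ(R)=3; free=3−3=0
SNF(R) diag = [4, 12, 24] → torsion [4, 12, 24]

Answer: M ≅ ℤ/4 ⊕ ℤ/12 ⊕ ℤ/24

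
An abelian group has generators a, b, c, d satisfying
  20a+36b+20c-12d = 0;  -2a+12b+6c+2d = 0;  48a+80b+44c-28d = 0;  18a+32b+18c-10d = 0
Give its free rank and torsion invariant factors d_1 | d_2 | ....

rank_ℚ(R)=4; free=4−4=0
SNF(R) diag = [2, 4, 4, 8] → torsion [2, 4, 4, 8]

Answer: M ≅ ℤ/2 ⊕ ℤ/4 ⊕ ℤ/4 ⊕ ℤ/8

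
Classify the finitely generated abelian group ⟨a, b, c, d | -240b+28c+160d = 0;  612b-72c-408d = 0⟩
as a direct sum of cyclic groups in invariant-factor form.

Answer: M ≅ ℤ^2 ⊕ ℤ/4 ⊕ ℤ/12

Derivation:
rank_ℚ(R)=2; free=4−2=2
SNF(R) diag = [4, 12] → torsion [4, 12]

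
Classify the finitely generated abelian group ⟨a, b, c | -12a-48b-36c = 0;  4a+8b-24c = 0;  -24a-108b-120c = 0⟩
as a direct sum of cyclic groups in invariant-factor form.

Answer: M ≅ ℤ/4 ⊕ ℤ/12 ⊕ ℤ/12

Derivation:
rank_ℚ(R)=3; free=3−3=0
SNF(R) diag = [4, 12, 12] → torsion [4, 12, 12]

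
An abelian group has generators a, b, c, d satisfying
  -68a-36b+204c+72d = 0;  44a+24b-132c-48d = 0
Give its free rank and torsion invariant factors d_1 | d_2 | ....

rank_ℚ(R)=2; free=4−2=2
SNF(R) diag = [4, 12] → torsion [4, 12]

Answer: M ≅ ℤ^2 ⊕ ℤ/4 ⊕ ℤ/12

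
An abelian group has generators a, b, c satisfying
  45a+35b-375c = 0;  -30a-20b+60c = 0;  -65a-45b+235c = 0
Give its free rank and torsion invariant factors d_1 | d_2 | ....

Answer: M ≅ ℤ/5 ⊕ ℤ/10 ⊕ ℤ/30

Derivation:
rank_ℚ(R)=3; free=3−3=0
SNF(R) diag = [5, 10, 30] → torsion [5, 10, 30]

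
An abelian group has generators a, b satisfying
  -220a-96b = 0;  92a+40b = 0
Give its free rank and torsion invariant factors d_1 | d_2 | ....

Answer: M ≅ ℤ/4 ⊕ ℤ/8

Derivation:
rank_ℚ(R)=2; free=2−2=0
SNF(R) diag = [4, 8] → torsion [4, 8]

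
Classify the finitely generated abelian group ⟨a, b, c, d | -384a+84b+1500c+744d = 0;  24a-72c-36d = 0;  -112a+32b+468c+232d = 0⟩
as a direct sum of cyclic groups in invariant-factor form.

rank_ℚ(R)=3; free=4−3=1
SNF(R) diag = [4, 12, 12] → torsion [4, 12, 12]

Answer: M ≅ ℤ^1 ⊕ ℤ/4 ⊕ ℤ/12 ⊕ ℤ/12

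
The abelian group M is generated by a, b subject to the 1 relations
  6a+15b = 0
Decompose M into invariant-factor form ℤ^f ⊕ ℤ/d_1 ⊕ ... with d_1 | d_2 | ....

rank_ℚ(R)=1; free=2−1=1
SNF(R) diag = [3] → torsion [3]

Answer: M ≅ ℤ^1 ⊕ ℤ/3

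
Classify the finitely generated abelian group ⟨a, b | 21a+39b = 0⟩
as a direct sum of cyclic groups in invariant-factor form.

rank_ℚ(R)=1; free=2−1=1
SNF(R) diag = [3] → torsion [3]

Answer: M ≅ ℤ^1 ⊕ ℤ/3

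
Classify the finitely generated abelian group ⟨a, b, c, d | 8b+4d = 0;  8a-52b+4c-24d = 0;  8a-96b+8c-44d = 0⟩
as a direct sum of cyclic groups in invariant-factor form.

rank_ℚ(R)=3; free=4−3=1
SNF(R) diag = [4, 4, 8] → torsion [4, 4, 8]

Answer: M ≅ ℤ^1 ⊕ ℤ/4 ⊕ ℤ/4 ⊕ ℤ/8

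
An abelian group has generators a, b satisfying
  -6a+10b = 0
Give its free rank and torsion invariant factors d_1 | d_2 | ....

rank_ℚ(R)=1; free=2−1=1
SNF(R) diag = [2] → torsion [2]

Answer: M ≅ ℤ^1 ⊕ ℤ/2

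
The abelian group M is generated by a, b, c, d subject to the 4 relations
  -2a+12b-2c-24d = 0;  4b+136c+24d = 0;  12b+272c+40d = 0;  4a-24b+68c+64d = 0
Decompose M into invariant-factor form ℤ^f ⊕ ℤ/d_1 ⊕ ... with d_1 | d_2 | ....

Answer: M ≅ ℤ/2 ⊕ ℤ/4 ⊕ ℤ/8 ⊕ ℤ/16

Derivation:
rank_ℚ(R)=4; free=4−4=0
SNF(R) diag = [2, 4, 8, 16] → torsion [2, 4, 8, 16]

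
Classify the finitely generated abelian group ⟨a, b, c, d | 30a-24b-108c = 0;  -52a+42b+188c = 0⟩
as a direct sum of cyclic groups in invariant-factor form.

Answer: M ≅ ℤ^2 ⊕ ℤ/2 ⊕ ℤ/6

Derivation:
rank_ℚ(R)=2; free=4−2=2
SNF(R) diag = [2, 6] → torsion [2, 6]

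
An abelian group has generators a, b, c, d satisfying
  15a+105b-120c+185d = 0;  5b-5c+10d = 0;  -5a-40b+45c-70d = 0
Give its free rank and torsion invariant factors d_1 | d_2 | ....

rank_ℚ(R)=3; free=4−3=1
SNF(R) diag = [5, 5, 5] → torsion [5, 5, 5]

Answer: M ≅ ℤ^1 ⊕ ℤ/5 ⊕ ℤ/5 ⊕ ℤ/5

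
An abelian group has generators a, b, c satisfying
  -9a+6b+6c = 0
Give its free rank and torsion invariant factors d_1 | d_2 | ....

rank_ℚ(R)=1; free=3−1=2
SNF(R) diag = [3] → torsion [3]

Answer: M ≅ ℤ^2 ⊕ ℤ/3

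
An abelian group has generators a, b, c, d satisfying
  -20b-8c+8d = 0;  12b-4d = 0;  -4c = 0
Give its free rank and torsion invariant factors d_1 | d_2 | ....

rank_ℚ(R)=3; free=4−3=1
SNF(R) diag = [4, 4, 4] → torsion [4, 4, 4]

Answer: M ≅ ℤ^1 ⊕ ℤ/4 ⊕ ℤ/4 ⊕ ℤ/4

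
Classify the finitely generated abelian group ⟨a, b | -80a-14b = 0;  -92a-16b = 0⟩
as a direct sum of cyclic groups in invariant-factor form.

rank_ℚ(R)=2; free=2−2=0
SNF(R) diag = [2, 4] → torsion [2, 4]

Answer: M ≅ ℤ/2 ⊕ ℤ/4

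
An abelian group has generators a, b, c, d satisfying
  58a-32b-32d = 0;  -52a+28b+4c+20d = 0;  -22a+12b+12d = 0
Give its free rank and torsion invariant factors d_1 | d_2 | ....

Answer: M ≅ ℤ^1 ⊕ ℤ/2 ⊕ ℤ/4 ⊕ ℤ/4

Derivation:
rank_ℚ(R)=3; free=4−3=1
SNF(R) diag = [2, 4, 4] → torsion [2, 4, 4]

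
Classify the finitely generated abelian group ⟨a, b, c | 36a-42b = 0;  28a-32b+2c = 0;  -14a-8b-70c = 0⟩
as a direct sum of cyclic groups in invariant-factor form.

Answer: M ≅ ℤ/2 ⊕ ℤ/6 ⊕ ℤ/6

Derivation:
rank_ℚ(R)=3; free=3−3=0
SNF(R) diag = [2, 6, 6] → torsion [2, 6, 6]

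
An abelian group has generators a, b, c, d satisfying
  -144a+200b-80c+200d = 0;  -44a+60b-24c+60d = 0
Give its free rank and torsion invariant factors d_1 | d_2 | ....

Answer: M ≅ ℤ^2 ⊕ ℤ/4 ⊕ ℤ/8

Derivation:
rank_ℚ(R)=2; free=4−2=2
SNF(R) diag = [4, 8] → torsion [4, 8]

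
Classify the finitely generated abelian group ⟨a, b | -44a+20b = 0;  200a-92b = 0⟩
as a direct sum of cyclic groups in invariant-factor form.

Answer: M ≅ ℤ/4 ⊕ ℤ/12

Derivation:
rank_ℚ(R)=2; free=2−2=0
SNF(R) diag = [4, 12] → torsion [4, 12]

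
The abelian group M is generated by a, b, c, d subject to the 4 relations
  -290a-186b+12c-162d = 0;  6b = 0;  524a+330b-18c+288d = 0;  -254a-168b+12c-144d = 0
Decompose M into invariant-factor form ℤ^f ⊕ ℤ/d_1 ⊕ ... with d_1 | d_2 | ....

rank_ℚ(R)=4; free=4−4=0
SNF(R) diag = [2, 6, 6, 18] → torsion [2, 6, 6, 18]

Answer: M ≅ ℤ/2 ⊕ ℤ/6 ⊕ ℤ/6 ⊕ ℤ/18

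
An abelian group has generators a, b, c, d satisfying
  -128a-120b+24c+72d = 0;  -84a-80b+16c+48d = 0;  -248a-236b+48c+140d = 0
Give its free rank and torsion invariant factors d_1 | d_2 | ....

Answer: M ≅ ℤ^1 ⊕ ℤ/4 ⊕ ℤ/4 ⊕ ℤ/8

Derivation:
rank_ℚ(R)=3; free=4−3=1
SNF(R) diag = [4, 4, 8] → torsion [4, 4, 8]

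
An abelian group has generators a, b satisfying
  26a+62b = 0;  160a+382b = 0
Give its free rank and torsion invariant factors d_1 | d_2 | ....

rank_ℚ(R)=2; free=2−2=0
SNF(R) diag = [2, 6] → torsion [2, 6]

Answer: M ≅ ℤ/2 ⊕ ℤ/6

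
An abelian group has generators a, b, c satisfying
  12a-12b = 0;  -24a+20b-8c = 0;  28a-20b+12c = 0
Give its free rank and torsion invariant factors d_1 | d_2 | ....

Answer: M ≅ ℤ/4 ⊕ ℤ/4 ⊕ ℤ/12

Derivation:
rank_ℚ(R)=3; free=3−3=0
SNF(R) diag = [4, 4, 12] → torsion [4, 4, 12]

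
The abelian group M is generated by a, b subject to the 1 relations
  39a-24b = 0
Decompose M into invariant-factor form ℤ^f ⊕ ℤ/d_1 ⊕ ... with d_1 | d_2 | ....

rank_ℚ(R)=1; free=2−1=1
SNF(R) diag = [3] → torsion [3]

Answer: M ≅ ℤ^1 ⊕ ℤ/3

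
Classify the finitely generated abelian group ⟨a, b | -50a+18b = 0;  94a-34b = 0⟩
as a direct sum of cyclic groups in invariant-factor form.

Answer: M ≅ ℤ/2 ⊕ ℤ/4

Derivation:
rank_ℚ(R)=2; free=2−2=0
SNF(R) diag = [2, 4] → torsion [2, 4]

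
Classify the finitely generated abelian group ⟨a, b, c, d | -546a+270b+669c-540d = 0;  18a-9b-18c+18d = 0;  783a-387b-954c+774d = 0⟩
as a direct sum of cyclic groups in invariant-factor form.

rank_ℚ(R)=3; free=4−3=1
SNF(R) diag = [3, 9, 27] → torsion [3, 9, 27]

Answer: M ≅ ℤ^1 ⊕ ℤ/3 ⊕ ℤ/9 ⊕ ℤ/27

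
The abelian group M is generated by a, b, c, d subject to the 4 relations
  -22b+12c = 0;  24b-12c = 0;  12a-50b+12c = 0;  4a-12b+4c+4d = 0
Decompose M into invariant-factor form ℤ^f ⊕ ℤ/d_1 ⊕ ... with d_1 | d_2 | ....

Answer: M ≅ ℤ/2 ⊕ ℤ/4 ⊕ ℤ/12 ⊕ ℤ/12

Derivation:
rank_ℚ(R)=4; free=4−4=0
SNF(R) diag = [2, 4, 12, 12] → torsion [2, 4, 12, 12]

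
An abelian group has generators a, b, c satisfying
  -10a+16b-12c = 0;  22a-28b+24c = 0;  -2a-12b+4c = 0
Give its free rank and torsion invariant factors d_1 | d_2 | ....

Answer: M ≅ ℤ/2 ⊕ ℤ/4 ⊕ ℤ/12

Derivation:
rank_ℚ(R)=3; free=3−3=0
SNF(R) diag = [2, 4, 12] → torsion [2, 4, 12]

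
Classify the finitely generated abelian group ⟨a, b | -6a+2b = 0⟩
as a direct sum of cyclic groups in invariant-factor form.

rank_ℚ(R)=1; free=2−1=1
SNF(R) diag = [2] → torsion [2]

Answer: M ≅ ℤ^1 ⊕ ℤ/2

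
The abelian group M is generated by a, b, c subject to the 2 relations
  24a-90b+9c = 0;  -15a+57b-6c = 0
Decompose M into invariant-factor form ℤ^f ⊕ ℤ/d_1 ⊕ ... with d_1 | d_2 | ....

rank_ℚ(R)=2; free=3−2=1
SNF(R) diag = [3, 3] → torsion [3, 3]

Answer: M ≅ ℤ^1 ⊕ ℤ/3 ⊕ ℤ/3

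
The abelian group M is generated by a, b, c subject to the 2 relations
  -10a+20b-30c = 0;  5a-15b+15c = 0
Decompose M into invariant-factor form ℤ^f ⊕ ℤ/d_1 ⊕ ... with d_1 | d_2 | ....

Answer: M ≅ ℤ^1 ⊕ ℤ/5 ⊕ ℤ/10

Derivation:
rank_ℚ(R)=2; free=3−2=1
SNF(R) diag = [5, 10] → torsion [5, 10]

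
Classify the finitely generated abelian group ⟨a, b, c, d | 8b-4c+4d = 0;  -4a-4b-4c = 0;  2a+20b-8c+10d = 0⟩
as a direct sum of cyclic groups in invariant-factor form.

Answer: M ≅ ℤ^1 ⊕ ℤ/2 ⊕ ℤ/4 ⊕ ℤ/4

Derivation:
rank_ℚ(R)=3; free=4−3=1
SNF(R) diag = [2, 4, 4] → torsion [2, 4, 4]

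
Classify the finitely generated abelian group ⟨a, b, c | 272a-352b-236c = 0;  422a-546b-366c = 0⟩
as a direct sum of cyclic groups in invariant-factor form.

Answer: M ≅ ℤ^1 ⊕ ℤ/2 ⊕ ℤ/4

Derivation:
rank_ℚ(R)=2; free=3−2=1
SNF(R) diag = [2, 4] → torsion [2, 4]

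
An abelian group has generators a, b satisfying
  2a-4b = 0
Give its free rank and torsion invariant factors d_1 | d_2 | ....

rank_ℚ(R)=1; free=2−1=1
SNF(R) diag = [2] → torsion [2]

Answer: M ≅ ℤ^1 ⊕ ℤ/2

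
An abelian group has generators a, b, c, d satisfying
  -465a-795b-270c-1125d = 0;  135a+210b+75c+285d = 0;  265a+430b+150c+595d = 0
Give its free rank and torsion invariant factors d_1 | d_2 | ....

rank_ℚ(R)=3; free=4−3=1
SNF(R) diag = [5, 15, 15] → torsion [5, 15, 15]

Answer: M ≅ ℤ^1 ⊕ ℤ/5 ⊕ ℤ/15 ⊕ ℤ/15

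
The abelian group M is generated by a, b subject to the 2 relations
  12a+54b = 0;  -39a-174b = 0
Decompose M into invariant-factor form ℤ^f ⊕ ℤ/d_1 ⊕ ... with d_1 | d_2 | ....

rank_ℚ(R)=2; free=2−2=0
SNF(R) diag = [3, 6] → torsion [3, 6]

Answer: M ≅ ℤ/3 ⊕ ℤ/6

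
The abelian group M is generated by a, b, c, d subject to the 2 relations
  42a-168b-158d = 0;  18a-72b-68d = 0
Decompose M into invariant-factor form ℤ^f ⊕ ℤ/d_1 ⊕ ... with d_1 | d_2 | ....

rank_ℚ(R)=2; free=4−2=2
SNF(R) diag = [2, 6] → torsion [2, 6]

Answer: M ≅ ℤ^2 ⊕ ℤ/2 ⊕ ℤ/6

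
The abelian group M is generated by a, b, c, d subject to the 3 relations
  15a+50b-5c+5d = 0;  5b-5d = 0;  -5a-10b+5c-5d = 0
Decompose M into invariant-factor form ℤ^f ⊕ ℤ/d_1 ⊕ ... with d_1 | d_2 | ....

Answer: M ≅ ℤ^1 ⊕ ℤ/5 ⊕ ℤ/5 ⊕ ℤ/10

Derivation:
rank_ℚ(R)=3; free=4−3=1
SNF(R) diag = [5, 5, 10] → torsion [5, 5, 10]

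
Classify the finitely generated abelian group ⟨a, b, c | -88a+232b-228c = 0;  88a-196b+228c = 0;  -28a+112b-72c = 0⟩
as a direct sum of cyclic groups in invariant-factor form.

Answer: M ≅ ℤ/4 ⊕ ℤ/12 ⊕ ℤ/36

Derivation:
rank_ℚ(R)=3; free=3−3=0
SNF(R) diag = [4, 12, 36] → torsion [4, 12, 36]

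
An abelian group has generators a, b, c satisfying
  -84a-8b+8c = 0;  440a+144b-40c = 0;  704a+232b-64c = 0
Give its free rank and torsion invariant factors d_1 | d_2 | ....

Answer: M ≅ ℤ/4 ⊕ ℤ/8 ⊕ ℤ/8

Derivation:
rank_ℚ(R)=3; free=3−3=0
SNF(R) diag = [4, 8, 8] → torsion [4, 8, 8]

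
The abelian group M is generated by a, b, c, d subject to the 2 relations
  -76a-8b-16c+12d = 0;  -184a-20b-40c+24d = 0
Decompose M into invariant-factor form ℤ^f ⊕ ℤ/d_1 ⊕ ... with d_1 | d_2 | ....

rank_ℚ(R)=2; free=4−2=2
SNF(R) diag = [4, 12] → torsion [4, 12]

Answer: M ≅ ℤ^2 ⊕ ℤ/4 ⊕ ℤ/12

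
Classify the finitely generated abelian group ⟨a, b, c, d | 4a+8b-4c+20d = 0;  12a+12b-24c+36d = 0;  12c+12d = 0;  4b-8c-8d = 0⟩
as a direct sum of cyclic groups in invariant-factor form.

rank_ℚ(R)=4; free=4−4=0
SNF(R) diag = [4, 4, 12, 12] → torsion [4, 4, 12, 12]

Answer: M ≅ ℤ/4 ⊕ ℤ/4 ⊕ ℤ/12 ⊕ ℤ/12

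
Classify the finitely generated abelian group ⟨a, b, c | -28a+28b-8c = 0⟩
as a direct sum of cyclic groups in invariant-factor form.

rank_ℚ(R)=1; free=3−1=2
SNF(R) diag = [4] → torsion [4]

Answer: M ≅ ℤ^2 ⊕ ℤ/4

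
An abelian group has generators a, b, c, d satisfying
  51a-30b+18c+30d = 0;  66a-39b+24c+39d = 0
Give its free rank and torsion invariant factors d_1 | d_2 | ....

rank_ℚ(R)=2; free=4−2=2
SNF(R) diag = [3, 3] → torsion [3, 3]

Answer: M ≅ ℤ^2 ⊕ ℤ/3 ⊕ ℤ/3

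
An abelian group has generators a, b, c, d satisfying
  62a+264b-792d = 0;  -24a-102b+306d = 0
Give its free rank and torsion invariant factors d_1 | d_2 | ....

Answer: M ≅ ℤ^2 ⊕ ℤ/2 ⊕ ℤ/6

Derivation:
rank_ℚ(R)=2; free=4−2=2
SNF(R) diag = [2, 6] → torsion [2, 6]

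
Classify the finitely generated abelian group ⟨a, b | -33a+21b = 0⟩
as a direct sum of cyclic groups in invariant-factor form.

Answer: M ≅ ℤ^1 ⊕ ℤ/3

Derivation:
rank_ℚ(R)=1; free=2−1=1
SNF(R) diag = [3] → torsion [3]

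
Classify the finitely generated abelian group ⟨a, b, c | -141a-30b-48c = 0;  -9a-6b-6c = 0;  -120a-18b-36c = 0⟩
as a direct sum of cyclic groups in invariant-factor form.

rank_ℚ(R)=3; free=3−3=0
SNF(R) diag = [3, 6, 18] → torsion [3, 6, 18]

Answer: M ≅ ℤ/3 ⊕ ℤ/6 ⊕ ℤ/18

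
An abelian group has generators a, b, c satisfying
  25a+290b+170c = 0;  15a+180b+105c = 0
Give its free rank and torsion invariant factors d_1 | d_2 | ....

rank_ℚ(R)=2; free=3−2=1
SNF(R) diag = [5, 15] → torsion [5, 15]

Answer: M ≅ ℤ^1 ⊕ ℤ/5 ⊕ ℤ/15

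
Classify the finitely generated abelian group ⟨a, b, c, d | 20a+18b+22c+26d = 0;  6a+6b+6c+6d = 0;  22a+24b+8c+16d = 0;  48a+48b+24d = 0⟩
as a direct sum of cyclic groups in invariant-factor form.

Answer: M ≅ ℤ/2 ⊕ ℤ/6 ⊕ ℤ/12 ⊕ ℤ/24

Derivation:
rank_ℚ(R)=4; free=4−4=0
SNF(R) diag = [2, 6, 12, 24] → torsion [2, 6, 12, 24]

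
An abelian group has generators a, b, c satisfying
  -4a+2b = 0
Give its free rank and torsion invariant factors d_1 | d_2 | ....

rank_ℚ(R)=1; free=3−1=2
SNF(R) diag = [2] → torsion [2]

Answer: M ≅ ℤ^2 ⊕ ℤ/2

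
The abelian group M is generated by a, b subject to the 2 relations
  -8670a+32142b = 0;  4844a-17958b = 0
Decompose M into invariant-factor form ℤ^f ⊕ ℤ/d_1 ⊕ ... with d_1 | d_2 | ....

Answer: M ≅ ℤ/2 ⊕ ℤ/6

Derivation:
rank_ℚ(R)=2; free=2−2=0
SNF(R) diag = [2, 6] → torsion [2, 6]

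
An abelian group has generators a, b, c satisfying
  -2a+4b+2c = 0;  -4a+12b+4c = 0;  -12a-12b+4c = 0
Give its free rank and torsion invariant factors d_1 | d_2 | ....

Answer: M ≅ ℤ/2 ⊕ ℤ/4 ⊕ ℤ/8

Derivation:
rank_ℚ(R)=3; free=3−3=0
SNF(R) diag = [2, 4, 8] → torsion [2, 4, 8]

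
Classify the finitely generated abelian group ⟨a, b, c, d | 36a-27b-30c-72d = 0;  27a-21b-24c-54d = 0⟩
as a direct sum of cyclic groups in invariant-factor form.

Answer: M ≅ ℤ^2 ⊕ ℤ/3 ⊕ ℤ/3

Derivation:
rank_ℚ(R)=2; free=4−2=2
SNF(R) diag = [3, 3] → torsion [3, 3]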